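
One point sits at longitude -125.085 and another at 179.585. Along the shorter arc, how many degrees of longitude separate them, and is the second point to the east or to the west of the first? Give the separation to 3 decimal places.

Raw difference: 179.585 − -125.085 = 304.67°.
Normalise into (−180°, 180°]: 304.67° − 360° = -55.33°.
Negative ⇒ the second point lies to the west; separation 55.330°.

55.330° west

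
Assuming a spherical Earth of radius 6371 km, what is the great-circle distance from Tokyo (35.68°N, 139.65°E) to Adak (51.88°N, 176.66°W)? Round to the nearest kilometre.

3866 km

Δλ = -176.66 − 139.65 = -316.31°; wrapped into (−180°, 180°]: 43.69°.
Δφ = 51.88 − 35.68 = 16.20°.
a = sin²(Δφ/2) + cos φ₁ · cos φ₂ · sin²(Δλ/2) = 0.089280.
c = 2·atan2(√a, √(1−a)) = 0.60686 rad → d = 6371·c ≈ 3866.33 km.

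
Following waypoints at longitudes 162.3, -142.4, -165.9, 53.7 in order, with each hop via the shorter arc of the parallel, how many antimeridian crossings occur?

2

Leg 1: +162.3° → -142.4°, shortest Δλ = 55.3° (east) — crosses 180°.
Leg 2: -142.4° → -165.9°, shortest Δλ = -23.5° (west) — does not cross 180°.
Leg 3: -165.9° → +53.7°, shortest Δλ = -140.4° (west) — crosses 180°.
Total crossings: 2.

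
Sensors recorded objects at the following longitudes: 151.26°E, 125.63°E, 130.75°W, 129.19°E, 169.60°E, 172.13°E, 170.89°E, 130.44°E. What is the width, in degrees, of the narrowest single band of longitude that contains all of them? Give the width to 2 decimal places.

103.62°

Sort the longitudes: -130.75°, +125.63°, +129.19°, +130.44°, +151.26°, +169.60°, +170.89°, +172.13°.
Eastward gaps between consecutive values (wrapping around): 256.38°, 3.56°, 1.25°, 20.82°, 18.34°, 1.29°, 1.24°, 57.12°.
Largest gap = 256.38° ⇒ minimal covering band is its complement: 360° − 256.38° = 103.62°.
Band runs from +125.63° eastward to -130.75°, crossing the antimeridian.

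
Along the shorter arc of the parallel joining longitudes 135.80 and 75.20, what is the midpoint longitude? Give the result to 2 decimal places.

+105.50°

Signed shortest Δλ from +135.80° to +75.20° is -60.60°.
Midpoint longitude = +135.80° + (-60.60°)/2 = +135.80° − 30.30° = +105.50°.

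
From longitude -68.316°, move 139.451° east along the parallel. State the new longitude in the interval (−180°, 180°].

Start at -68.316°; shift +139.451° → +71.135°.
+71.135° already lies in (−180°, 180°].

+71.135°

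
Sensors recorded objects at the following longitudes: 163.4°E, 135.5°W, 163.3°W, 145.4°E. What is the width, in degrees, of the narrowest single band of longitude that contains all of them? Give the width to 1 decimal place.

79.1°

Sort the longitudes: -163.3°, -135.5°, +145.4°, +163.4°.
Eastward gaps between consecutive values (wrapping around): 27.8°, 280.9°, 18.0°, 33.3°.
Largest gap = 280.9° ⇒ minimal covering band is its complement: 360° − 280.9° = 79.1°.
Band runs from +145.4° eastward to -135.5°, crossing the antimeridian.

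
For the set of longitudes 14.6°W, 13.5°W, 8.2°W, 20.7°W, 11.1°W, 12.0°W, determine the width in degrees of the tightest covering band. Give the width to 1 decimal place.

12.5°

Sort the longitudes: -20.7°, -14.6°, -13.5°, -12.0°, -11.1°, -8.2°.
Eastward gaps between consecutive values (wrapping around): 6.1°, 1.1°, 1.5°, 0.9°, 2.9°, 347.5°.
Largest gap = 347.5° ⇒ minimal covering band is its complement: 360° − 347.5° = 12.5°.
Band runs from -20.7° eastward to -8.2°.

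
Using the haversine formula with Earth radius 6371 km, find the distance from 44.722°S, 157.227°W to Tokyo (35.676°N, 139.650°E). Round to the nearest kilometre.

10963 km

Δλ = 139.650 − -157.227 = 296.877°; wrapped into (−180°, 180°]: -63.123°.
Δφ = 35.676 − -44.722 = 80.398°.
a = sin²(Δφ/2) + cos φ₁ · cos φ₂ · sin²(Δλ/2) = 0.574724.
c = 2·atan2(√a, √(1−a)) = 1.72081 rad → d = 6371·c ≈ 10963.26 km.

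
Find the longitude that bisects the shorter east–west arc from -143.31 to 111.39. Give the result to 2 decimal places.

+164.04°

Signed shortest Δλ from -143.31° to +111.39° is -105.30°.
Midpoint longitude = -143.31° + (-105.30°)/2 = -143.31° − 52.65° = -195.96°.
Normalise into (−180°, 180°]: +164.04°.
(The naïve average (-143.31 + +111.39)/2 = -15.96° is on the wrong side of the globe.)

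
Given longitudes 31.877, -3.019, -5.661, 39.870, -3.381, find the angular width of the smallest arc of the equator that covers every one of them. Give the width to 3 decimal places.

Sort the longitudes: -5.661°, -3.381°, -3.019°, +31.877°, +39.870°.
Eastward gaps between consecutive values (wrapping around): 2.280°, 0.362°, 34.896°, 7.993°, 314.469°.
Largest gap = 314.469° ⇒ minimal covering band is its complement: 360° − 314.469° = 45.531°.
Band runs from -5.661° eastward to +39.870°.

45.531°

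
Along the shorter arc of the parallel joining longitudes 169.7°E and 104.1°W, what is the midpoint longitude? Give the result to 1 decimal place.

147.2°W

Signed shortest Δλ from +169.7° to -104.1° is +86.2°.
Midpoint longitude = +169.7° + (+86.2°)/2 = +169.7° + 43.1° = +212.8°.
Normalise into (−180°, 180°]: -147.2°.
(The naïve average (+169.7 + -104.1)/2 = 32.8° is on the wrong side of the globe.)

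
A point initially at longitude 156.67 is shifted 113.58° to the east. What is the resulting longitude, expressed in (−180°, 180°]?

Start at +156.67°; shift +113.58° → +270.25°.
+270.25° lies outside (−180°, 180°]; subtract 360° → -89.75°.

-89.75°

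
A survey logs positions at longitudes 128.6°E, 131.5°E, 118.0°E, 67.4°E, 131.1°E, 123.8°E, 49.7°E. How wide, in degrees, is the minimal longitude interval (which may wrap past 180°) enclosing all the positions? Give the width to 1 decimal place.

81.8°

Sort the longitudes: +49.7°, +67.4°, +118.0°, +123.8°, +128.6°, +131.1°, +131.5°.
Eastward gaps between consecutive values (wrapping around): 17.7°, 50.6°, 5.8°, 4.8°, 2.5°, 0.4°, 278.2°.
Largest gap = 278.2° ⇒ minimal covering band is its complement: 360° − 278.2° = 81.8°.
Band runs from +49.7° eastward to +131.5°.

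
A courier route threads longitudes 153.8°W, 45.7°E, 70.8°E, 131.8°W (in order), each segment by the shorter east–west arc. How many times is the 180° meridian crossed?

Leg 1: -153.8° → +45.7°, shortest Δλ = -160.5° (west) — crosses 180°.
Leg 2: +45.7° → +70.8°, shortest Δλ = 25.1° (east) — does not cross 180°.
Leg 3: +70.8° → -131.8°, shortest Δλ = 157.4° (east) — crosses 180°.
Total crossings: 2.

2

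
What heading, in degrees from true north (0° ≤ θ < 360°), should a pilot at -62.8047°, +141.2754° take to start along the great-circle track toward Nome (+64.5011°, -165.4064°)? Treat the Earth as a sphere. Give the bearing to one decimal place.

Δλ = -165.4064 − 141.2754 = -306.6818°; wrapped into (−180°, 180°]: 53.3182°.
θ = atan2( sin Δλ · cos φ₂ , cos φ₁ · sin φ₂ − sin φ₁ · cos φ₂ · cos Δλ )
  = atan2(0.34524, 0.64124) = 28.298° → normalised to [0°, 360°): 28.298°.

28.3°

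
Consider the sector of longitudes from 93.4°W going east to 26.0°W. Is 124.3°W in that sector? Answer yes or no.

Band width going east from -93.4° to -26.0°: ((-26.0 − -93.4) mod 360) = 67.4°.
Offset of -124.3° east of the west edge: ((-124.3 − -93.4) mod 360) = 329.1°.
329.1° > 67.4° ⇒ outside.

No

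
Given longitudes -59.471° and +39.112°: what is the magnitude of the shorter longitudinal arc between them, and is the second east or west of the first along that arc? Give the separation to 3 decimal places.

98.583° east

Raw difference: 39.112 − -59.471 = 98.583°.
Normalise into (−180°, 180°]: 98.583° stays 98.583°.
Positive ⇒ the second point lies to the east; separation 98.583°.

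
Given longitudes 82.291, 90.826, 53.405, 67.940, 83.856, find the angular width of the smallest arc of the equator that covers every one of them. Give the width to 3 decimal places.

Sort the longitudes: +53.405°, +67.940°, +82.291°, +83.856°, +90.826°.
Eastward gaps between consecutive values (wrapping around): 14.535°, 14.351°, 1.565°, 6.970°, 322.579°.
Largest gap = 322.579° ⇒ minimal covering band is its complement: 360° − 322.579° = 37.421°.
Band runs from +53.405° eastward to +90.826°.

37.421°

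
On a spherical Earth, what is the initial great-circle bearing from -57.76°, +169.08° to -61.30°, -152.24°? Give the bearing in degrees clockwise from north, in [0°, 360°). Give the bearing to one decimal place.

Δλ = -152.24 − 169.08 = -321.32°; wrapped into (−180°, 180°]: 38.68°.
θ = atan2( sin Δλ · cos φ₂ , cos φ₁ · sin φ₂ − sin φ₁ · cos φ₂ · cos Δλ )
  = atan2(0.30013, -0.15084) = 116.684° → normalised to [0°, 360°): 116.684°.

116.7°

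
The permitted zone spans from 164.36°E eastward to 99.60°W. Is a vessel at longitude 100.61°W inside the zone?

Yes

Band width going east from +164.36° to -99.60°: ((-99.60 − 164.36) mod 360) = 96.04°.
Offset of -100.61° east of the west edge: ((-100.61 − 164.36) mod 360) = 95.03°.
95.03° ≤ 96.04° ⇒ inside.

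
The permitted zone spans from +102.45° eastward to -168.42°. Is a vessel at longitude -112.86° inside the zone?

No

Band width going east from +102.45° to -168.42°: ((-168.42 − 102.45) mod 360) = 89.13°.
Offset of -112.86° east of the west edge: ((-112.86 − 102.45) mod 360) = 144.69°.
144.69° > 89.13° ⇒ outside.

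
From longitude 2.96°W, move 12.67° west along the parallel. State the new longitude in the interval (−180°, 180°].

Start at -2.96°; shift −12.67° → -15.63°.
-15.63° already lies in (−180°, 180°].

15.63°W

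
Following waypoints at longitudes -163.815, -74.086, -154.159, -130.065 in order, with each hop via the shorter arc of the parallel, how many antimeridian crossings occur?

0

Leg 1: -163.815° → -74.086°, shortest Δλ = 89.729° (east) — does not cross 180°.
Leg 2: -74.086° → -154.159°, shortest Δλ = -80.073° (west) — does not cross 180°.
Leg 3: -154.159° → -130.065°, shortest Δλ = 24.094° (east) — does not cross 180°.
Total crossings: 0.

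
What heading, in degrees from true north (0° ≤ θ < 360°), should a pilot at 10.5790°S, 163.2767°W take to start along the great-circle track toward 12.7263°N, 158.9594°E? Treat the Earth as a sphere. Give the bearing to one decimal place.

Δλ = 158.9594 − -163.2767 = 322.2361°; wrapped into (−180°, 180°]: -37.7639°.
θ = atan2( sin Δλ · cos φ₂ , cos φ₁ · sin φ₂ − sin φ₁ · cos φ₂ · cos Δλ )
  = atan2(-0.59736, 0.35812) = -59.057° → normalised to [0°, 360°): 300.943°.

300.9°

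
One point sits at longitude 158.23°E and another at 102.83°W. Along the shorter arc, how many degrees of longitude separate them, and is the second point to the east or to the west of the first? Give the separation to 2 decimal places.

98.94° east

Raw difference: -102.83 − 158.23 = -261.06°.
Normalise into (−180°, 180°]: -261.06° + 360° = 98.94°.
Positive ⇒ the second point lies to the east; separation 98.94°.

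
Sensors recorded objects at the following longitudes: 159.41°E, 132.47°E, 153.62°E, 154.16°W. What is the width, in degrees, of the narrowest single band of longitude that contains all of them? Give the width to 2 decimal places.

Sort the longitudes: -154.16°, +132.47°, +153.62°, +159.41°.
Eastward gaps between consecutive values (wrapping around): 286.63°, 21.15°, 5.79°, 46.43°.
Largest gap = 286.63° ⇒ minimal covering band is its complement: 360° − 286.63° = 73.37°.
Band runs from +132.47° eastward to -154.16°, crossing the antimeridian.

73.37°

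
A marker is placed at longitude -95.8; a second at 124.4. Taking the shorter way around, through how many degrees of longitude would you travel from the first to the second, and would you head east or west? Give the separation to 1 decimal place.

139.8° west

Raw difference: 124.4 − -95.8 = 220.2°.
Normalise into (−180°, 180°]: 220.2° − 360° = -139.8°.
Negative ⇒ the second point lies to the west; separation 139.8°.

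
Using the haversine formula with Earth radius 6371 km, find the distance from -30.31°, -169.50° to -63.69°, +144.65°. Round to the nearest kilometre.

Δλ = 144.65 − -169.50 = 314.15°; wrapped into (−180°, 180°]: -45.85°.
Δφ = -63.69 − -30.31 = -33.38°.
a = sin²(Δφ/2) + cos φ₁ · cos φ₂ · sin²(Δλ/2) = 0.140538.
c = 2·atan2(√a, √(1−a)) = 0.76854 rad → d = 6371·c ≈ 4896.40 km.

4896 km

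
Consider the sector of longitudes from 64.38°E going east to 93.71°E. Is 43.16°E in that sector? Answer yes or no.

Band width going east from +64.38° to +93.71°: ((93.71 − 64.38) mod 360) = 29.33°.
Offset of +43.16° east of the west edge: ((43.16 − 64.38) mod 360) = 338.78°.
338.78° > 29.33° ⇒ outside.

No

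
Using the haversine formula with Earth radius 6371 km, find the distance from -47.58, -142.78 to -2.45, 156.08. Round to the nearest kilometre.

Δλ = 156.08 − -142.78 = 298.86°; wrapped into (−180°, 180°]: -61.14°.
Δφ = -2.45 − -47.58 = 45.13°.
a = sin²(Δφ/2) + cos φ₁ · cos φ₂ · sin²(Δλ/2) = 0.321575.
c = 2·atan2(√a, √(1−a)) = 1.20590 rad → d = 6371·c ≈ 7682.80 km.

7683 km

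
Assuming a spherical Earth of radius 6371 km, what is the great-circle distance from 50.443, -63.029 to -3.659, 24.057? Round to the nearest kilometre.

Δλ = 24.057 − -63.029 = 87.086°.
Δφ = -3.659 − 50.443 = -54.102°.
a = sin²(Δφ/2) + cos φ₁ · cos φ₂ · sin²(Δλ/2) = 0.508447.
c = 2·atan2(√a, √(1−a)) = 1.58769 rad → d = 6371·c ≈ 10115.18 km.

10115 km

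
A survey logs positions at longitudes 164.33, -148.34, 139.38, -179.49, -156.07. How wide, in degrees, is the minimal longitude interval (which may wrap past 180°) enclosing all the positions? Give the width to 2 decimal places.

Sort the longitudes: -179.49°, -156.07°, -148.34°, +139.38°, +164.33°.
Eastward gaps between consecutive values (wrapping around): 23.42°, 7.73°, 287.72°, 24.95°, 16.18°.
Largest gap = 287.72° ⇒ minimal covering band is its complement: 360° − 287.72° = 72.28°.
Band runs from +139.38° eastward to -148.34°, crossing the antimeridian.

72.28°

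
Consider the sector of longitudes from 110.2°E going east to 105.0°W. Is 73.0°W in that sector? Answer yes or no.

No

Band width going east from +110.2° to -105.0°: ((-105.0 − 110.2) mod 360) = 144.8°.
Offset of -73.0° east of the west edge: ((-73.0 − 110.2) mod 360) = 176.8°.
176.8° > 144.8° ⇒ outside.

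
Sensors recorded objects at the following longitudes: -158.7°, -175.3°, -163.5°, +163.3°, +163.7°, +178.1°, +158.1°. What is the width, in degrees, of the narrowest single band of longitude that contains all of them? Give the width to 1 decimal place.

43.2°

Sort the longitudes: -175.3°, -163.5°, -158.7°, +158.1°, +163.3°, +163.7°, +178.1°.
Eastward gaps between consecutive values (wrapping around): 11.8°, 4.8°, 316.8°, 5.2°, 0.4°, 14.4°, 6.6°.
Largest gap = 316.8° ⇒ minimal covering band is its complement: 360° − 316.8° = 43.2°.
Band runs from +158.1° eastward to -158.7°, crossing the antimeridian.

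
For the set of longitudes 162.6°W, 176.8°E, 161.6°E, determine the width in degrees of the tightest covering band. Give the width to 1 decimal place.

Sort the longitudes: -162.6°, +161.6°, +176.8°.
Eastward gaps between consecutive values (wrapping around): 324.2°, 15.2°, 20.6°.
Largest gap = 324.2° ⇒ minimal covering band is its complement: 360° − 324.2° = 35.8°.
Band runs from +161.6° eastward to -162.6°, crossing the antimeridian.

35.8°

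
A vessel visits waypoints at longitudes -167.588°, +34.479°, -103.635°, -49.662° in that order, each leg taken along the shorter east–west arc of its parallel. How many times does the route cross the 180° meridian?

1

Leg 1: -167.588° → +34.479°, shortest Δλ = -157.933° (west) — crosses 180°.
Leg 2: +34.479° → -103.635°, shortest Δλ = -138.114° (west) — does not cross 180°.
Leg 3: -103.635° → -49.662°, shortest Δλ = 53.973° (east) — does not cross 180°.
Total crossings: 1.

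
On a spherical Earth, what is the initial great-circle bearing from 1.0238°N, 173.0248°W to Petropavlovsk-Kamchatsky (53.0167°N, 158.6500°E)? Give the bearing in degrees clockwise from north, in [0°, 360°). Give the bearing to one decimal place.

340.1°

Δλ = 158.6500 − -173.0248 = 331.6748°; wrapped into (−180°, 180°]: -28.3252°.
θ = atan2( sin Δλ · cos φ₂ , cos φ₁ · sin φ₂ − sin φ₁ · cos φ₂ · cos Δλ )
  = atan2(-0.28544, 0.78922) = -19.883° → normalised to [0°, 360°): 340.117°.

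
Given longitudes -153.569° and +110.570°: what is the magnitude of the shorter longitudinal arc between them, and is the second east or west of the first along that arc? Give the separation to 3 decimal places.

Raw difference: 110.570 − -153.569 = 264.139°.
Normalise into (−180°, 180°]: 264.139° − 360° = -95.861°.
Negative ⇒ the second point lies to the west; separation 95.861°.

95.861° west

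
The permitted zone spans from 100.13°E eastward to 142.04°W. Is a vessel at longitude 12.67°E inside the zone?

No

Band width going east from +100.13° to -142.04°: ((-142.04 − 100.13) mod 360) = 117.83°.
Offset of +12.67° east of the west edge: ((12.67 − 100.13) mod 360) = 272.54°.
272.54° > 117.83° ⇒ outside.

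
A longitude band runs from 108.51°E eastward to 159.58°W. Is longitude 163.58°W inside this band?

Band width going east from +108.51° to -159.58°: ((-159.58 − 108.51) mod 360) = 91.91°.
Offset of -163.58° east of the west edge: ((-163.58 − 108.51) mod 360) = 87.91°.
87.91° ≤ 91.91° ⇒ inside.

Yes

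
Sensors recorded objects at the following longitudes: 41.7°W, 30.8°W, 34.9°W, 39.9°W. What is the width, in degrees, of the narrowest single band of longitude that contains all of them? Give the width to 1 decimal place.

10.9°

Sort the longitudes: -41.7°, -39.9°, -34.9°, -30.8°.
Eastward gaps between consecutive values (wrapping around): 1.8°, 5.0°, 4.1°, 349.1°.
Largest gap = 349.1° ⇒ minimal covering band is its complement: 360° − 349.1° = 10.9°.
Band runs from -41.7° eastward to -30.8°.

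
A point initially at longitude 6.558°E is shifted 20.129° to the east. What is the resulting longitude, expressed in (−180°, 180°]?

26.687°E

Start at +6.558°; shift +20.129° → +26.687°.
+26.687° already lies in (−180°, 180°].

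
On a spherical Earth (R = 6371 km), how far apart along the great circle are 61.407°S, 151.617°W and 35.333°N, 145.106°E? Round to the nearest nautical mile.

Δλ = 145.106 − -151.617 = 296.723°; wrapped into (−180°, 180°]: -63.277°.
Δφ = 35.333 − -61.407 = 96.740°.
a = sin²(Δφ/2) + cos φ₁ · cos φ₂ · sin²(Δλ/2) = 0.666114.
c = 2·atan2(√a, √(1−a)) = 1.90946 rad → d = 6371·c ≈ 12165.17 km ≈ 6568.67 nmi.

6569 nmi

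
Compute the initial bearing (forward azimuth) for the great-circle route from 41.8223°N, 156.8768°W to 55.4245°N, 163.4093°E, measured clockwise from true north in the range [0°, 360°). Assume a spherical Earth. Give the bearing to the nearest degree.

312°

Δλ = 163.4093 − -156.8768 = 320.2861°; wrapped into (−180°, 180°]: -39.7139°.
θ = atan2( sin Δλ · cos φ₂ , cos φ₁ · sin φ₂ − sin φ₁ · cos φ₂ · cos Δλ )
  = atan2(-0.36260, 0.32250) = -48.350° → normalised to [0°, 360°): 311.650°.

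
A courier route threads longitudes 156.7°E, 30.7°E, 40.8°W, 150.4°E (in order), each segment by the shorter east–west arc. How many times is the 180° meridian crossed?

1

Leg 1: +156.7° → +30.7°, shortest Δλ = -126.0° (west) — does not cross 180°.
Leg 2: +30.7° → -40.8°, shortest Δλ = -71.5° (west) — does not cross 180°.
Leg 3: -40.8° → +150.4°, shortest Δλ = -168.8° (west) — crosses 180°.
Total crossings: 1.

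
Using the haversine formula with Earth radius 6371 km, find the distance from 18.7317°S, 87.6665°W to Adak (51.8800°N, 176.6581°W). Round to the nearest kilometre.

11567 km

Δλ = -176.6581 − -87.6665 = -88.9916°.
Δφ = 51.8800 − -18.7317 = 70.6117°.
a = sin²(Δφ/2) + cos φ₁ · cos φ₂ · sin²(Δλ/2) = 0.621178.
c = 2·atan2(√a, √(1−a)) = 1.81559 rad → d = 6371·c ≈ 11567.12 km.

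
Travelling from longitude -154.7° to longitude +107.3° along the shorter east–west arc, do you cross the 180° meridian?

Yes

Naïve |107.3 − -154.7| = 262.0° > 180°, so the shorter arc goes the other way round — across 180°.
Signed shortest Δλ = ((107.3 − -154.7 + 180) mod 360) − 180 = -98.0°.
Going west by 98.0° from -154.7° passes through 180° before reaching +107.3°.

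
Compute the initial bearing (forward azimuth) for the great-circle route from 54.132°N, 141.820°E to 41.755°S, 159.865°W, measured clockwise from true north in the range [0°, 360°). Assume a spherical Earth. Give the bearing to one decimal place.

Δλ = -159.865 − 141.820 = -301.685°; wrapped into (−180°, 180°]: 58.315°.
θ = atan2( sin Δλ · cos φ₂ , cos φ₁ · sin φ₂ − sin φ₁ · cos φ₂ · cos Δλ )
  = atan2(0.63481, -0.70772) = 138.109° → normalised to [0°, 360°): 138.109°.

138.1°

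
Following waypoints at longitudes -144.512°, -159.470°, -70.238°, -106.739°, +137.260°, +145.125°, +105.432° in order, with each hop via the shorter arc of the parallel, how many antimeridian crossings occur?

Leg 1: -144.512° → -159.470°, shortest Δλ = -14.958° (west) — does not cross 180°.
Leg 2: -159.470° → -70.238°, shortest Δλ = 89.232° (east) — does not cross 180°.
Leg 3: -70.238° → -106.739°, shortest Δλ = -36.501° (west) — does not cross 180°.
Leg 4: -106.739° → +137.260°, shortest Δλ = -116.001° (west) — crosses 180°.
Leg 5: +137.260° → +145.125°, shortest Δλ = 7.865° (east) — does not cross 180°.
Leg 6: +145.125° → +105.432°, shortest Δλ = -39.693° (west) — does not cross 180°.
Total crossings: 1.

1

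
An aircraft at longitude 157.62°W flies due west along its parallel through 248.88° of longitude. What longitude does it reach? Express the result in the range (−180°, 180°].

46.50°W

Start at -157.62°; shift −248.88° → -406.50°.
-406.50° lies outside (−180°, 180°]; add 360° → -46.50°.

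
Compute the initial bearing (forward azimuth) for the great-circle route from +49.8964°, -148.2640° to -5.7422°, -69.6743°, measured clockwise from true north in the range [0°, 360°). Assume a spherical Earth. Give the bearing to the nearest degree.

Δλ = -69.6743 − -148.2640 = 78.5897°.
θ = atan2( sin Δλ · cos φ₂ , cos φ₁ · sin φ₂ − sin φ₁ · cos φ₂ · cos Δλ )
  = atan2(0.97532, -0.21501) = 102.432° → normalised to [0°, 360°): 102.432°.

102°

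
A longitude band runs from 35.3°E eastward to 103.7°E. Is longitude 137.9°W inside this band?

Band width going east from +35.3° to +103.7°: ((103.7 − 35.3) mod 360) = 68.4°.
Offset of -137.9° east of the west edge: ((-137.9 − 35.3) mod 360) = 186.8°.
186.8° > 68.4° ⇒ outside.

No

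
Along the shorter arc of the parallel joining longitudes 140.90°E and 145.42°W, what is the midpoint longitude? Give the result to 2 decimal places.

Signed shortest Δλ from +140.90° to -145.42° is +73.68°.
Midpoint longitude = +140.90° + (+73.68°)/2 = +140.90° + 36.84° = +177.74°.
(The naïve average (+140.90 + -145.42)/2 = -2.26° is on the wrong side of the globe.)

177.74°E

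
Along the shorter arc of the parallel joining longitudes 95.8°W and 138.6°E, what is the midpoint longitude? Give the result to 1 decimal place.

158.6°W

Signed shortest Δλ from -95.8° to +138.6° is -125.6°.
Midpoint longitude = -95.8° + (-125.6°)/2 = -95.8° − 62.8° = -158.6°.
(The naïve average (-95.8 + +138.6)/2 = 21.4° is on the wrong side of the globe.)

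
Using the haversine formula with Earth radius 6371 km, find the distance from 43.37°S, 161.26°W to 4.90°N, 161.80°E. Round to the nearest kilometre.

6522 km

Δλ = 161.80 − -161.26 = 323.06°; wrapped into (−180°, 180°]: -36.94°.
Δφ = 4.90 − -43.37 = 48.27°.
a = sin²(Δφ/2) + cos φ₁ · cos φ₂ · sin²(Δλ/2) = 0.239883.
c = 2·atan2(√a, √(1−a)) = 1.02367 rad → d = 6371·c ≈ 6521.81 km.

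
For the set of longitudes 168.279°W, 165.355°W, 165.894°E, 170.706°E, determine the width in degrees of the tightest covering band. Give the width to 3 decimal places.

28.751°

Sort the longitudes: -168.279°, -165.355°, +165.894°, +170.706°.
Eastward gaps between consecutive values (wrapping around): 2.924°, 331.249°, 4.812°, 21.015°.
Largest gap = 331.249° ⇒ minimal covering band is its complement: 360° − 331.249° = 28.751°.
Band runs from +165.894° eastward to -165.355°, crossing the antimeridian.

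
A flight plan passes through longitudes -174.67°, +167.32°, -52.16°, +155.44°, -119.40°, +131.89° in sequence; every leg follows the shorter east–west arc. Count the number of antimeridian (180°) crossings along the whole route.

5

Leg 1: -174.67° → +167.32°, shortest Δλ = -18.01° (west) — crosses 180°.
Leg 2: +167.32° → -52.16°, shortest Δλ = 140.52° (east) — crosses 180°.
Leg 3: -52.16° → +155.44°, shortest Δλ = -152.4° (west) — crosses 180°.
Leg 4: +155.44° → -119.40°, shortest Δλ = 85.16° (east) — crosses 180°.
Leg 5: -119.40° → +131.89°, shortest Δλ = -108.71° (west) — crosses 180°.
Total crossings: 5.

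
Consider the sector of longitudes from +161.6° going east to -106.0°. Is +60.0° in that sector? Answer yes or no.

Band width going east from +161.6° to -106.0°: ((-106.0 − 161.6) mod 360) = 92.4°.
Offset of +60.0° east of the west edge: ((60.0 − 161.6) mod 360) = 258.4°.
258.4° > 92.4° ⇒ outside.

No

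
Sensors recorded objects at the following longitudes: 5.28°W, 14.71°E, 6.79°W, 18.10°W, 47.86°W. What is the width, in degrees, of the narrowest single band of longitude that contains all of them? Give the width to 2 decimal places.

62.57°

Sort the longitudes: -47.86°, -18.10°, -6.79°, -5.28°, +14.71°.
Eastward gaps between consecutive values (wrapping around): 29.76°, 11.31°, 1.51°, 19.99°, 297.43°.
Largest gap = 297.43° ⇒ minimal covering band is its complement: 360° − 297.43° = 62.57°.
Band runs from -47.86° eastward to +14.71°.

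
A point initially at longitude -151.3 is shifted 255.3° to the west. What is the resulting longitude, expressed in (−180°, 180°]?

Start at -151.3°; shift −255.3° → -406.6°.
-406.6° lies outside (−180°, 180°]; add 360° → -46.6°.

-46.6°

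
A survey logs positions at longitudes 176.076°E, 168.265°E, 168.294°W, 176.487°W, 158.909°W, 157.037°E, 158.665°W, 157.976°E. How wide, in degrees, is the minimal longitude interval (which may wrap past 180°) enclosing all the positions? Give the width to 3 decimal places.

Sort the longitudes: -176.487°, -168.294°, -158.909°, -158.665°, +157.037°, +157.976°, +168.265°, +176.076°.
Eastward gaps between consecutive values (wrapping around): 8.193°, 9.385°, 0.244°, 315.702°, 0.939°, 10.289°, 7.811°, 7.437°.
Largest gap = 315.702° ⇒ minimal covering band is its complement: 360° − 315.702° = 44.298°.
Band runs from +157.037° eastward to -158.665°, crossing the antimeridian.

44.298°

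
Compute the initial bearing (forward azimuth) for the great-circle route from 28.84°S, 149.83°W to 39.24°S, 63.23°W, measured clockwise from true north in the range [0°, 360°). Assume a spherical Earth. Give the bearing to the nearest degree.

125°

Δλ = -63.23 − -149.83 = 86.60°.
θ = atan2( sin Δλ · cos φ₂ , cos φ₁ · sin φ₂ − sin φ₁ · cos φ₂ · cos Δλ )
  = atan2(0.77314, -0.53196) = 124.530° → normalised to [0°, 360°): 124.530°.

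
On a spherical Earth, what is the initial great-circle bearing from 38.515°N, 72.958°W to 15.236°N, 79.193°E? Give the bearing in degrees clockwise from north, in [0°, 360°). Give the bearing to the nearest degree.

31°

Δλ = 79.193 − -72.958 = 152.151°.
θ = atan2( sin Δλ · cos φ₂ , cos φ₁ · sin φ₂ − sin φ₁ · cos φ₂ · cos Δλ )
  = atan2(0.45072, 0.73687) = 31.453° → normalised to [0°, 360°): 31.453°.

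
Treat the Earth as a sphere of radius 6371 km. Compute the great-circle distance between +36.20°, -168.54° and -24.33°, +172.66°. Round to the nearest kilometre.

7014 km

Δλ = 172.66 − -168.54 = 341.20°; wrapped into (−180°, 180°]: -18.80°.
Δφ = -24.33 − 36.20 = -60.53°.
a = sin²(Δφ/2) + cos φ₁ · cos φ₂ · sin²(Δλ/2) = 0.273630.
c = 2·atan2(√a, √(1−a)) = 1.10096 rad → d = 6371·c ≈ 7014.22 km.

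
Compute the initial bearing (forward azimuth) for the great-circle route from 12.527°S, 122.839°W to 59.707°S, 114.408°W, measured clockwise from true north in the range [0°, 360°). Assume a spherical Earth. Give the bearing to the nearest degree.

Δλ = -114.408 − -122.839 = 8.431°.
θ = atan2( sin Δλ · cos φ₂ , cos φ₁ · sin φ₂ − sin φ₁ · cos φ₂ · cos Δλ )
  = atan2(0.07396, -0.73468) = 174.252° → normalised to [0°, 360°): 174.252°.

174°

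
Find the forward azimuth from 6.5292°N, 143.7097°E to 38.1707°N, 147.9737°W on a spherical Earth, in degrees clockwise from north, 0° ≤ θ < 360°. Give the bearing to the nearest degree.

52°

Δλ = -147.9737 − 143.7097 = -291.6834°; wrapped into (−180°, 180°]: 68.3166°.
θ = atan2( sin Δλ · cos φ₂ , cos φ₁ · sin φ₂ − sin φ₁ · cos φ₂ · cos Δλ )
  = atan2(0.73054, 0.58097) = 51.506° → normalised to [0°, 360°): 51.506°.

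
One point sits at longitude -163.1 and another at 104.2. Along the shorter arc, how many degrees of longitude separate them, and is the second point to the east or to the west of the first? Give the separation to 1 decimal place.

Raw difference: 104.2 − -163.1 = 267.3°.
Normalise into (−180°, 180°]: 267.3° − 360° = -92.7°.
Negative ⇒ the second point lies to the west; separation 92.7°.

92.7° west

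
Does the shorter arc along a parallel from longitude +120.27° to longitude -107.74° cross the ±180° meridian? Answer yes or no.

Yes

Naïve |-107.74 − 120.27| = 228.01° > 180°, so the shorter arc goes the other way round — across 180°.
Signed shortest Δλ = ((-107.74 − 120.27 + 180) mod 360) − 180 = 131.99°.
Going east by 131.99° from +120.27° passes through 180° before reaching -107.74°.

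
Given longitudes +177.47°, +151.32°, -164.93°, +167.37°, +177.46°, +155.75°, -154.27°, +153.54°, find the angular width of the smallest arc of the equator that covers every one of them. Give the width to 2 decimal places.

Sort the longitudes: -164.93°, -154.27°, +151.32°, +153.54°, +155.75°, +167.37°, +177.46°, +177.47°.
Eastward gaps between consecutive values (wrapping around): 10.66°, 305.59°, 2.22°, 2.21°, 11.62°, 10.09°, 0.01°, 17.60°.
Largest gap = 305.59° ⇒ minimal covering band is its complement: 360° − 305.59° = 54.41°.
Band runs from +151.32° eastward to -154.27°, crossing the antimeridian.

54.41°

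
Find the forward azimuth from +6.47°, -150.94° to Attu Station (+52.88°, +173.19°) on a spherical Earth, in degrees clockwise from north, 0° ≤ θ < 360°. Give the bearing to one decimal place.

Δλ = 173.19 − -150.94 = 324.13°; wrapped into (−180°, 180°]: -35.87°.
θ = atan2( sin Δλ · cos φ₂ , cos φ₁ · sin φ₂ − sin φ₁ · cos φ₂ · cos Δλ )
  = atan2(-0.35361, 0.73719) = -25.626° → normalised to [0°, 360°): 334.374°.

334.4°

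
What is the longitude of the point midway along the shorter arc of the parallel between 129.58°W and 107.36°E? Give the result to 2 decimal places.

Signed shortest Δλ from -129.58° to +107.36° is -123.06°.
Midpoint longitude = -129.58° + (-123.06°)/2 = -129.58° − 61.53° = -191.11°.
Normalise into (−180°, 180°]: +168.89°.
(The naïve average (-129.58 + +107.36)/2 = -11.11° is on the wrong side of the globe.)

168.89°E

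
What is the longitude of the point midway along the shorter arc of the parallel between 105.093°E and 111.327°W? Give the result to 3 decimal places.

Signed shortest Δλ from +105.093° to -111.327° is +143.580°.
Midpoint longitude = +105.093° + (+143.580°)/2 = +105.093° + 71.790° = +176.883°.
(The naïve average (+105.093 + -111.327)/2 = -3.117° is on the wrong side of the globe.)

176.883°E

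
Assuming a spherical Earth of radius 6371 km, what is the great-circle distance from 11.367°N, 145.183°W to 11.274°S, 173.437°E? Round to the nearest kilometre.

5218 km

Δλ = 173.437 − -145.183 = 318.620°; wrapped into (−180°, 180°]: -41.380°.
Δφ = -11.274 − 11.367 = -22.641°.
a = sin²(Δφ/2) + cos φ₁ · cos φ₂ · sin²(Δλ/2) = 0.158552.
c = 2·atan2(√a, √(1−a)) = 0.81908 rad → d = 6371·c ≈ 5218.33 km.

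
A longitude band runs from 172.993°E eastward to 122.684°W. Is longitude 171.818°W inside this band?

Band width going east from +172.993° to -122.684°: ((-122.684 − 172.993) mod 360) = 64.323°.
Offset of -171.818° east of the west edge: ((-171.818 − 172.993) mod 360) = 15.189°.
15.189° ≤ 64.323° ⇒ inside.

Yes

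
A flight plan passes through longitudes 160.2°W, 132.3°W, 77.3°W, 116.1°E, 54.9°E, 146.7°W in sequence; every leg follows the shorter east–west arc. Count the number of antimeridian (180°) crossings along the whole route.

2

Leg 1: -160.2° → -132.3°, shortest Δλ = 27.9° (east) — does not cross 180°.
Leg 2: -132.3° → -77.3°, shortest Δλ = 55.0° (east) — does not cross 180°.
Leg 3: -77.3° → +116.1°, shortest Δλ = -166.6° (west) — crosses 180°.
Leg 4: +116.1° → +54.9°, shortest Δλ = -61.2° (west) — does not cross 180°.
Leg 5: +54.9° → -146.7°, shortest Δλ = 158.4° (east) — crosses 180°.
Total crossings: 2.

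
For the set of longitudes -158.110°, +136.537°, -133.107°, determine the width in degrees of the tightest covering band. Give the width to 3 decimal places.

90.356°

Sort the longitudes: -158.110°, -133.107°, +136.537°.
Eastward gaps between consecutive values (wrapping around): 25.003°, 269.644°, 65.353°.
Largest gap = 269.644° ⇒ minimal covering band is its complement: 360° − 269.644° = 90.356°.
Band runs from +136.537° eastward to -133.107°, crossing the antimeridian.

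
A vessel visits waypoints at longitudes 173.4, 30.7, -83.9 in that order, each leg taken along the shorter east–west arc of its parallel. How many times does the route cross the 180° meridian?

0

Leg 1: +173.4° → +30.7°, shortest Δλ = -142.7° (west) — does not cross 180°.
Leg 2: +30.7° → -83.9°, shortest Δλ = -114.6° (west) — does not cross 180°.
Total crossings: 0.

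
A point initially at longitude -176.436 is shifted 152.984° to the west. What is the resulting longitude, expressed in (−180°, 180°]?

Start at -176.436°; shift −152.984° → -329.420°.
-329.420° lies outside (−180°, 180°]; add 360° → +30.580°.

+30.580°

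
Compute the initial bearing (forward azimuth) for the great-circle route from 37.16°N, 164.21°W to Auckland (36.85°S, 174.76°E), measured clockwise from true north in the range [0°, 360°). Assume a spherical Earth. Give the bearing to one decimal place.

197.2°

Δλ = 174.76 − -164.21 = 338.97°; wrapped into (−180°, 180°]: -21.03°.
θ = atan2( sin Δλ · cos φ₂ , cos φ₁ · sin φ₂ − sin φ₁ · cos φ₂ · cos Δλ )
  = atan2(-0.28716, -0.92911) = -162.825° → normalised to [0°, 360°): 197.175°.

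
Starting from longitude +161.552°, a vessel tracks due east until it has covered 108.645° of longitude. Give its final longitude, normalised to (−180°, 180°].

-89.803°

Start at +161.552°; shift +108.645° → +270.197°.
+270.197° lies outside (−180°, 180°]; subtract 360° → -89.803°.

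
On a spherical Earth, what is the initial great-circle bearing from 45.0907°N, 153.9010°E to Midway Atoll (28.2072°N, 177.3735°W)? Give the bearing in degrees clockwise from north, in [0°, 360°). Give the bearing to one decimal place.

116.8°

Δλ = -177.3735 − 153.9010 = -331.2745°; wrapped into (−180°, 180°]: 28.7255°.
θ = atan2( sin Δλ · cos φ₂ , cos φ₁ · sin φ₂ − sin φ₁ · cos φ₂ · cos Δλ )
  = atan2(0.42354, -0.21362) = 116.765° → normalised to [0°, 360°): 116.765°.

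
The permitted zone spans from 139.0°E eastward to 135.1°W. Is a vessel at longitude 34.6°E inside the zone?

Band width going east from +139.0° to -135.1°: ((-135.1 − 139.0) mod 360) = 85.9°.
Offset of +34.6° east of the west edge: ((34.6 − 139.0) mod 360) = 255.6°.
255.6° > 85.9° ⇒ outside.

No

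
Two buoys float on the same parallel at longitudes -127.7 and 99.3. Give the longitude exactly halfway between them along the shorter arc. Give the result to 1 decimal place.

+165.8°

Signed shortest Δλ from -127.7° to +99.3° is -133.0°.
Midpoint longitude = -127.7° + (-133.0°)/2 = -127.7° − 66.5° = -194.2°.
Normalise into (−180°, 180°]: +165.8°.
(The naïve average (-127.7 + +99.3)/2 = -14.2° is on the wrong side of the globe.)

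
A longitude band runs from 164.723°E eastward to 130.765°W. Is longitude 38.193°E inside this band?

No

Band width going east from +164.723° to -130.765°: ((-130.765 − 164.723) mod 360) = 64.512°.
Offset of +38.193° east of the west edge: ((38.193 − 164.723) mod 360) = 233.470°.
233.470° > 64.512° ⇒ outside.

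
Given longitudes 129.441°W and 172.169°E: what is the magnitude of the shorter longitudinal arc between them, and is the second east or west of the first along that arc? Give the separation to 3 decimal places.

58.390° west

Raw difference: 172.169 − -129.441 = 301.61°.
Normalise into (−180°, 180°]: 301.61° − 360° = -58.39°.
Negative ⇒ the second point lies to the west; separation 58.390°.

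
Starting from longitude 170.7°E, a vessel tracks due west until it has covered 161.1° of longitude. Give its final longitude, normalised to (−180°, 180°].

Start at +170.7°; shift −161.1° → +9.6°.
+9.6° already lies in (−180°, 180°].

9.6°E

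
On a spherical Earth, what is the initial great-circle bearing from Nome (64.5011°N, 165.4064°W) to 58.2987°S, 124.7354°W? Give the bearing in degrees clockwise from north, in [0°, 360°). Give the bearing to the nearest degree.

155°

Δλ = -124.7354 − -165.4064 = 40.6710°.
θ = atan2( sin Δλ · cos φ₂ , cos φ₁ · sin φ₂ − sin φ₁ · cos φ₂ · cos Δλ )
  = atan2(0.34247, -0.72601) = 154.746° → normalised to [0°, 360°): 154.746°.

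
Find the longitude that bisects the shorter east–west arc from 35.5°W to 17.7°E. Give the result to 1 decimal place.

8.9°W

Signed shortest Δλ from -35.5° to +17.7° is +53.2°.
Midpoint longitude = -35.5° + (+53.2°)/2 = -35.5° + 26.6° = -8.9°.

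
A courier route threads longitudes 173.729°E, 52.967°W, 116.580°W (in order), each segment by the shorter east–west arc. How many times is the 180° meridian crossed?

Leg 1: +173.729° → -52.967°, shortest Δλ = 133.304° (east) — crosses 180°.
Leg 2: -52.967° → -116.580°, shortest Δλ = -63.613° (west) — does not cross 180°.
Total crossings: 1.

1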